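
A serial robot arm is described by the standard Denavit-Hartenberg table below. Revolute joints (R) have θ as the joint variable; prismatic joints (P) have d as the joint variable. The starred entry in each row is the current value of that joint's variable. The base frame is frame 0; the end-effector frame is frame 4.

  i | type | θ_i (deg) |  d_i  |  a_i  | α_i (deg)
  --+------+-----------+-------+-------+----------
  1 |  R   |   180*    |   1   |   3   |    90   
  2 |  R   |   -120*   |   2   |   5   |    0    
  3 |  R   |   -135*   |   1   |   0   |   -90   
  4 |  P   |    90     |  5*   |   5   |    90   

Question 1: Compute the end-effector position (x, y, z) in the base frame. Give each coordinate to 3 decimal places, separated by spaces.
4.330 -2.000 -4.624

after link 1: o_1 = (-3.0000, 0.0000, 1.0000)
after link 2: o_2 = (-0.5000, 2.0000, -3.3301)
after link 3: o_3 = (-0.5000, 3.0000, -3.3301)
after link 4: o_4 = (4.3296, -2.0000, -4.6242)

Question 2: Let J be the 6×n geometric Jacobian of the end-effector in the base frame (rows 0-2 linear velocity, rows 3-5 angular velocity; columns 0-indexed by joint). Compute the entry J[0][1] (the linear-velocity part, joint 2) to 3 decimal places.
axis z_1 = (0.0000,1.0000,0.0000); lever o_n−o_1 = (7.3296,-2.0000,-5.6242)
cross product → J_v[:, 1] = (-5.6242,0.0000,-7.3296)
J_ω[:, 1] = z_1
entry J[0][1] = -5.6242

-5.624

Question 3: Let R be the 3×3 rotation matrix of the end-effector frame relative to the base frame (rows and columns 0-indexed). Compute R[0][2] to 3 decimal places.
End-effector z-axis (col 2 of R) = (0.2588,-0.0000,0.9659)
R[0][2] = 0.2588

0.259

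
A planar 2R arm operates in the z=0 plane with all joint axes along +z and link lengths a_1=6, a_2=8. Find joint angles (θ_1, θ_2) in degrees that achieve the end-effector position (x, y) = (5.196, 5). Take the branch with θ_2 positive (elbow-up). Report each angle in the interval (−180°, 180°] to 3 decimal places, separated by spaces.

-30.000 120.001

cos θ_2 = (51.9984−6²−8²)/(2·6·8) = -0.5000; θ_2 = 120.0011° (elbow-up)
β = atan2(5.0000,5.1960) = 43.8987°; ψ = atan2(6.9281,1.9999) = 73.8987°
θ_1 = β − ψ = -30.0000°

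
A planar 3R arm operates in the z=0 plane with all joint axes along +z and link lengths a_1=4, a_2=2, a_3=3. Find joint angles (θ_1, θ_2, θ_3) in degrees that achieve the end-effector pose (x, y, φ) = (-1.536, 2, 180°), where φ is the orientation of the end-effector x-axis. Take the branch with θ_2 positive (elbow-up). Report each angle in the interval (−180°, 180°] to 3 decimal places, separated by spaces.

30.003 150.002 -0.005

wrist centre = target − a_3·(cos φ, sin φ) = (1.4640, 2.0000)
cos θ_2 = (6.1433−4²−2²)/(2·4·2) = -0.8660; θ_2 = 150.0021° (elbow-up)
β = atan2(2.0000,1.4640) = 53.7959°; ψ = atan2(0.9999,2.2679) = 23.7930°
θ_1 = β − ψ = 30.0029°
θ_3 = φ − θ_1 − θ_2 = -0.0050° (wrapped to (-180°,180°])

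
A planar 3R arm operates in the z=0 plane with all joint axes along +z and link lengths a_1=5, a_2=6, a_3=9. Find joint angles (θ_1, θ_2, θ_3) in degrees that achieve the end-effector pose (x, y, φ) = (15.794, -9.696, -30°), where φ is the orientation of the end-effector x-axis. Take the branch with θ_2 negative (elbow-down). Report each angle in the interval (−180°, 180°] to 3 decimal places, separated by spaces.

0.003 -60.006 30.003

wrist centre = target − a_3·(cos φ, sin φ) = (7.9998, -5.1960)
cos θ_2 = (90.9948−5²−6²)/(2·5·6) = 0.4999; θ_2 = -60.0058° (elbow-down)
β = atan2(-5.1960,7.9998) = -33.0045°; ψ = atan2(-5.1965,7.9995) = -33.0077°
θ_1 = β − ψ = 0.0033°
θ_3 = φ − θ_1 − θ_2 = 30.0025° (wrapped to (-180°,180°])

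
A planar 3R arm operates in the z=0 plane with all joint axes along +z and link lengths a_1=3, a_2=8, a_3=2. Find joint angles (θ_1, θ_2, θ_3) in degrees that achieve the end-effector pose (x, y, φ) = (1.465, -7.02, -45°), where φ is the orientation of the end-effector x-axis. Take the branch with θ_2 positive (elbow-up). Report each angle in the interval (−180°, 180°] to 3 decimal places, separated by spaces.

136.027 150.008 28.965

wrist centre = target − a_3·(cos φ, sin φ) = (0.0508, -5.6058)
cos θ_2 = (31.4274−3²−8²)/(2·3·8) = -0.8661; θ_2 = 150.0080° (elbow-up)
β = atan2(-5.6058,0.0508) = -89.4809°; ψ = atan2(3.9990,-3.9288) = 134.4922°
θ_1 = β − ψ = -223.9731°
θ_3 = φ − θ_1 − θ_2 = 28.9651° (wrapped to (-180°,180°])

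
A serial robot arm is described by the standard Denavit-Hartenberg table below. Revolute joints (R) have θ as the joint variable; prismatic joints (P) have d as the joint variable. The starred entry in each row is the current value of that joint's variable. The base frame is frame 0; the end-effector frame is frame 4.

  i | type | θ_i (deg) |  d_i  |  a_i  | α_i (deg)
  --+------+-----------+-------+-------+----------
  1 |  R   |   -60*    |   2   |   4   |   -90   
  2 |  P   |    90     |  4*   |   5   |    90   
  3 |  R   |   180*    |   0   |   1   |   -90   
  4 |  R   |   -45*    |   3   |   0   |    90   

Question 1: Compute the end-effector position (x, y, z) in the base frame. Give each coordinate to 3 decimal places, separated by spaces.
2.866 -2.964 -2.000

after link 1: o_1 = (2.0000, -3.4641, 2.0000)
after link 2: o_2 = (5.4641, -1.4641, -3.0000)
after link 3: o_3 = (5.4641, -1.4641, -2.0000)
after link 4: o_4 = (2.8660, -2.9641, -2.0000)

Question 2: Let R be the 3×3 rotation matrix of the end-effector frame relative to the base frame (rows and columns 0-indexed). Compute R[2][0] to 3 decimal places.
End-effector x-axis (col 0 of R) = (0.3536,-0.6124,0.7071)
R[2][0] = 0.7071

0.707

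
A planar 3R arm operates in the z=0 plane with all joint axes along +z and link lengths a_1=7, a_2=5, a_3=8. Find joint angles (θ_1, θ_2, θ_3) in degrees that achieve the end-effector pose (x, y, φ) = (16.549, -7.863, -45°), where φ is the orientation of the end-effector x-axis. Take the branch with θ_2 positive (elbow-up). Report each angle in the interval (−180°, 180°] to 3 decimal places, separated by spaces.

-29.997 44.990 -59.993

wrist centre = target − a_3·(cos φ, sin φ) = (10.8921, -2.2061)
cos θ_2 = (123.5059−7²−5²)/(2·7·5) = 0.7072; θ_2 = 44.9902° (elbow-up)
β = atan2(-2.2061,10.8921) = -11.4501°; ψ = atan2(3.5349,10.5361) = 18.5469°
θ_1 = β − ψ = -29.9969°
θ_3 = φ − θ_1 − θ_2 = -59.9933° (wrapped to (-180°,180°])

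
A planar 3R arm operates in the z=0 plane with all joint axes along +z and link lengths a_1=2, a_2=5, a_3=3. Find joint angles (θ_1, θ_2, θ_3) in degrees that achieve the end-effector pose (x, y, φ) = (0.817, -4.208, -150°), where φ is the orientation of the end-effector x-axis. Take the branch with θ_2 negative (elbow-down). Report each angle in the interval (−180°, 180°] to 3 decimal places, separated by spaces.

wrist centre = target − a_3·(cos φ, sin φ) = (3.4151, -2.7080)
cos θ_2 = (18.9960−2²−5²)/(2·2·5) = -0.5002; θ_2 = -120.0132° (elbow-down)
β = atan2(-2.7080,3.4151) = -38.4128°; ψ = atan2(-4.3296,-0.5010) = -96.6007°
θ_1 = β − ψ = 58.1879°
θ_3 = φ − θ_1 − θ_2 = -88.1747° (wrapped to (-180°,180°])

58.188 -120.013 -88.175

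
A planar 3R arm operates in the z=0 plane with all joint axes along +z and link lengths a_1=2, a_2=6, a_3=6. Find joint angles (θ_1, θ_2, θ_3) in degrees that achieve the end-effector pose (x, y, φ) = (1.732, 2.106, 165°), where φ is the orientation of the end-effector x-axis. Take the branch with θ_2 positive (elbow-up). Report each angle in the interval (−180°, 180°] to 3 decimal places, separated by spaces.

-30.000 45.002 149.998

wrist centre = target − a_3·(cos φ, sin φ) = (7.5276, 0.5531)
cos θ_2 = (56.9700−2²−6²)/(2·2·6) = 0.7071; θ_2 = 45.0019° (elbow-up)
β = atan2(0.5531,7.5276) = 4.2022°; ψ = atan2(4.2428,6.2425) = 34.2024°
θ_1 = β − ψ = -30.0002°
θ_3 = φ − θ_1 − θ_2 = 149.9982° (wrapped to (-180°,180°])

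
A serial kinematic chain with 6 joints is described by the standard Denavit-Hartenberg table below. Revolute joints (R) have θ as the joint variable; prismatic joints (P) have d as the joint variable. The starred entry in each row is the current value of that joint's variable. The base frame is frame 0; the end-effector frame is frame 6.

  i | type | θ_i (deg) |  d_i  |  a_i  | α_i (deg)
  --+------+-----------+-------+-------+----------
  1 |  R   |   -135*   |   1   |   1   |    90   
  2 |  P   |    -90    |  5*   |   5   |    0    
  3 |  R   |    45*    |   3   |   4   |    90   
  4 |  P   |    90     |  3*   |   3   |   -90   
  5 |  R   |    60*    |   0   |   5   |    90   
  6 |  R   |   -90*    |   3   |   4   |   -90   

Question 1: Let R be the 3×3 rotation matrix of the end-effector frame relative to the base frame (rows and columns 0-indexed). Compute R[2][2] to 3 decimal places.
End-effector z-axis (col 2 of R) = (-0.7866,-0.0795,0.6124)
R[2][2] = 0.6124

0.612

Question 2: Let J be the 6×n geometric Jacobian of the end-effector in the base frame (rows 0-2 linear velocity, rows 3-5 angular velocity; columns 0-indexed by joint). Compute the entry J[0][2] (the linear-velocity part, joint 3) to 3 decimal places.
-4.085

axis z_2 = (-0.7071,0.7071,0.0000); lever o_n−o_2 = (-11.7626,3.9325,-5.7770)
cross product → J_v[:, 2] = (-4.0849,-4.0849,5.5367)
J_ω[:, 2] = z_2
entry J[0][2] = -4.0849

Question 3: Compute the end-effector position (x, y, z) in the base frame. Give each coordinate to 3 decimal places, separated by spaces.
-16.005 6.761 -9.777

after link 1: o_1 = (-0.7071, -0.7071, 1.0000)
after link 2: o_2 = (-4.2426, 2.8284, -4.0000)
after link 3: o_3 = (-8.3640, 2.9497, -6.8284)
after link 4: o_4 = (-8.9853, 6.5711, -8.9497)
after link 5: o_5 = (-12.9181, 6.1738, -5.8879)
after link 6: o_6 = (-16.0052, 6.7609, -9.7770)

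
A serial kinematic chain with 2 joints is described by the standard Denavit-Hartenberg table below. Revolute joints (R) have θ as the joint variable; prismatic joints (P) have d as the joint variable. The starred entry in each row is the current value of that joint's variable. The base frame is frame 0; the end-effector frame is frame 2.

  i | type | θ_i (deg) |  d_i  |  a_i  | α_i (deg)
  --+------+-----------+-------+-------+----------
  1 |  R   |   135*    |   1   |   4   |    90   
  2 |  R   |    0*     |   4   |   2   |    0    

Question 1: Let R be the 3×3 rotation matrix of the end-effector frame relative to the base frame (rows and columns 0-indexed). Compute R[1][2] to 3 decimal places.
0.707

End-effector z-axis (col 2 of R) = (0.7071,0.7071,0.0000)
R[1][2] = 0.7071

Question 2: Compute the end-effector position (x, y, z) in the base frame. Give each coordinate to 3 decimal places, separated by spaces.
after link 1: o_1 = (-2.8284, 2.8284, 1.0000)
after link 2: o_2 = (-1.4142, 7.0711, 1.0000)

-1.414 7.071 1.000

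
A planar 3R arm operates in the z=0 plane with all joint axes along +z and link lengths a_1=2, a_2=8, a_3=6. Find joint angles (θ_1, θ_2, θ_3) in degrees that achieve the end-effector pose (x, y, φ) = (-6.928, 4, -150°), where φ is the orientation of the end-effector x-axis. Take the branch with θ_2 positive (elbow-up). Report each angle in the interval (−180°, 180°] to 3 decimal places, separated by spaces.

-2.207 120.001 92.206

wrist centre = target − a_3·(cos φ, sin φ) = (-1.7318, 7.0000)
cos θ_2 = (51.9993−2²−8²)/(2·2·8) = -0.5000; θ_2 = 120.0015° (elbow-up)
β = atan2(7.0000,-1.7318) = 103.8963°; ψ = atan2(6.9281,-2.0002) = 106.1037°
θ_1 = β − ψ = -2.2074°
θ_3 = φ − θ_1 − θ_2 = 92.2059° (wrapped to (-180°,180°])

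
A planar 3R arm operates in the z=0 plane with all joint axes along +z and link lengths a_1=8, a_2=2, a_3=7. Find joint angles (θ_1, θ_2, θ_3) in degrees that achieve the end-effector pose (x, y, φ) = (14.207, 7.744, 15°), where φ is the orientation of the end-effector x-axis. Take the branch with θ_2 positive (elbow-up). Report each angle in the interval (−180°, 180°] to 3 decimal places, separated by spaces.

wrist centre = target − a_3·(cos φ, sin φ) = (7.4455, 5.9323)
cos θ_2 = (90.6275−8²−2²)/(2·8·2) = 0.7071; θ_2 = 44.9997° (elbow-up)
β = atan2(5.9323,7.4455) = 38.5463°; ψ = atan2(1.4142,9.4142) = 8.5431°
θ_1 = β − ψ = 30.0032°
θ_3 = φ − θ_1 − θ_2 = -60.0029° (wrapped to (-180°,180°])

30.003 45.000 -60.003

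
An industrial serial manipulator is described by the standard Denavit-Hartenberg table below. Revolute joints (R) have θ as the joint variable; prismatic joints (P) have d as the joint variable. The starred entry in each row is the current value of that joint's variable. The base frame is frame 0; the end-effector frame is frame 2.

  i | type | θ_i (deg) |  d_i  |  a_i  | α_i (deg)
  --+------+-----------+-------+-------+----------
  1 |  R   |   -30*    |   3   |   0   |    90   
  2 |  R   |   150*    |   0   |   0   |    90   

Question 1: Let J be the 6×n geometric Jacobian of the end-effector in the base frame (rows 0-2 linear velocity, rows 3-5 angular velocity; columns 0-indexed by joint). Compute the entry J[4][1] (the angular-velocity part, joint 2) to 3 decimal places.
axis z_1 = (-0.5000,-0.8660,0.0000); lever o_n−o_1 = (0.0000,0.0000,0.0000)
cross product → J_v[:, 1] = (-0.0000,0.0000,0.0000)
J_ω[:, 1] = z_1
entry J[4][1] = -0.8660

-0.866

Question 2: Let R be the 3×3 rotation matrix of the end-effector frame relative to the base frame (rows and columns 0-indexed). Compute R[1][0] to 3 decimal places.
0.433

End-effector x-axis (col 0 of R) = (-0.7500,0.4330,0.5000)
R[1][0] = 0.4330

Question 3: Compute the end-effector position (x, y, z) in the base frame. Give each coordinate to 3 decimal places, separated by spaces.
0.000 0.000 3.000

after link 1: o_1 = (0.0000, 0.0000, 3.0000)
after link 2: o_2 = (0.0000, 0.0000, 3.0000)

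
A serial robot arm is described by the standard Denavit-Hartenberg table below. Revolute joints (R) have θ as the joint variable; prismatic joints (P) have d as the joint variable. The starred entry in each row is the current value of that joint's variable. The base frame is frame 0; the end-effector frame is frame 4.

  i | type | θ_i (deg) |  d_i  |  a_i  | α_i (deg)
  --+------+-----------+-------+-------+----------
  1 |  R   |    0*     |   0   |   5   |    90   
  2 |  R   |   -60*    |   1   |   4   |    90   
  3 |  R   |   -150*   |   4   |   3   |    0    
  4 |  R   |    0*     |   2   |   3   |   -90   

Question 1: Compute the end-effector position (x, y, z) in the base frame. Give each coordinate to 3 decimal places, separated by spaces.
-0.794 2.000 -1.964

after link 1: o_1 = (5.0000, 0.0000, 0.0000)
after link 2: o_2 = (7.0000, -1.0000, -3.4641)
after link 3: o_3 = (2.2369, 0.5000, -3.2141)
after link 4: o_4 = (-0.7942, 2.0000, -1.9641)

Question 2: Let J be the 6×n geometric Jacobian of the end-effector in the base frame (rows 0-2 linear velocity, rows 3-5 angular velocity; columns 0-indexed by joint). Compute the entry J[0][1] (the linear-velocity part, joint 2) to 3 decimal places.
axis z_1 = (0.0000,-1.0000,0.0000); lever o_n−o_1 = (-5.7942,2.0000,-1.9641)
cross product → J_v[:, 1] = (1.9641,-0.0000,-5.7942)
J_ω[:, 1] = z_1
entry J[0][1] = 1.9641

1.964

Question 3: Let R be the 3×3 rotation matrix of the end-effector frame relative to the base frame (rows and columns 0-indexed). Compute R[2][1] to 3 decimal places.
0.500

End-effector y-axis (col 1 of R) = (0.8660,0.0000,0.5000)
R[2][1] = 0.5000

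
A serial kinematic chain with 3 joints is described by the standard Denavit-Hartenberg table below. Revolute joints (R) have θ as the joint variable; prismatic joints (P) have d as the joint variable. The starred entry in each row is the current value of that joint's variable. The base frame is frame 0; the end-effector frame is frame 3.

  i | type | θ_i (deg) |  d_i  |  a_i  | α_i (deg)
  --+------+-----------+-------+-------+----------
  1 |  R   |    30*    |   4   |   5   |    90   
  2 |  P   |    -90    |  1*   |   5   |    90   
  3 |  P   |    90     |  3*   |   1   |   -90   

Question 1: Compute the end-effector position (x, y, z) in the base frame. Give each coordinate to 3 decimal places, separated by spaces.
after link 1: o_1 = (4.3301, 2.5000, 4.0000)
after link 2: o_2 = (4.8301, 1.6340, -1.0000)
after link 3: o_3 = (2.7321, -0.7321, -1.0000)

2.732 -0.732 -1.000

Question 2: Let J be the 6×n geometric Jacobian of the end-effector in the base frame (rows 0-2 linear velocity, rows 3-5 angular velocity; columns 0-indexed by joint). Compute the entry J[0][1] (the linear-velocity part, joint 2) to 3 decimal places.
prismatic axis z_1 = (0.5000,-0.8660,0.0000)
J_v[:, 1] = z_1; J_ω[:, 1] = (0,0,0)
entry J[0][1] = 0.5000

0.500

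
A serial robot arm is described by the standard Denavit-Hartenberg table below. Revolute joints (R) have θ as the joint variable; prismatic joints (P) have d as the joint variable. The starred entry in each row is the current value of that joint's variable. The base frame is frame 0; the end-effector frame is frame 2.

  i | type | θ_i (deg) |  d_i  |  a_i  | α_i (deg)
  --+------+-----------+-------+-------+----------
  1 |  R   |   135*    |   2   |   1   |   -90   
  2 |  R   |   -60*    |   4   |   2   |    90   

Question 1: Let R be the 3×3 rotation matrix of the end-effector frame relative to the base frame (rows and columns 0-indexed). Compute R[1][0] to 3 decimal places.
End-effector x-axis (col 0 of R) = (-0.3536,0.3536,0.8660)
R[1][0] = 0.3536

0.354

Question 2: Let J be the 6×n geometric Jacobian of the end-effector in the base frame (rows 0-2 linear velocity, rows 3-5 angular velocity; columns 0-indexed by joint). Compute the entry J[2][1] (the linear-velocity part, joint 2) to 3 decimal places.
-1.000

axis z_1 = (-0.7071,-0.7071,0.0000); lever o_n−o_1 = (-3.5355,-2.1213,1.7321)
cross product → J_v[:, 1] = (-1.2247,1.2247,-1.0000)
J_ω[:, 1] = z_1
entry J[2][1] = -1.0000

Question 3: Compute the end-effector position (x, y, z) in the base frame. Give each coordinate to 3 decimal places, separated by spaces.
after link 1: o_1 = (-0.7071, 0.7071, 2.0000)
after link 2: o_2 = (-4.2426, -1.4142, 3.7321)

-4.243 -1.414 3.732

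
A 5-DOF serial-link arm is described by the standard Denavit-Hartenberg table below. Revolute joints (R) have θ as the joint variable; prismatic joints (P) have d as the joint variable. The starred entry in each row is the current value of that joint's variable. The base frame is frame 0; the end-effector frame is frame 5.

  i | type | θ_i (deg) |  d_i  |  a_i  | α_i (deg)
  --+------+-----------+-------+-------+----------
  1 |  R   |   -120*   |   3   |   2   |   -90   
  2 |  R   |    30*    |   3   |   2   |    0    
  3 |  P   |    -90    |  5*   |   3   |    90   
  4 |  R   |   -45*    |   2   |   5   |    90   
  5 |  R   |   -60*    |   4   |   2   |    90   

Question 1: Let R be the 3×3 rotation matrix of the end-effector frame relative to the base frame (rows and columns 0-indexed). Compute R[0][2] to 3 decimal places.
End-effector z-axis (col 2 of R) = (0.4669,-0.4160,-0.7803)
R[0][2] = 0.4669

0.467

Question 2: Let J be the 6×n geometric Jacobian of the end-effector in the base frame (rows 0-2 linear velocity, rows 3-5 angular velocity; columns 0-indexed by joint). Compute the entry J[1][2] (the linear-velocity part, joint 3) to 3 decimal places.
prismatic axis z_2 = (0.8660,-0.5000,0.0000)
J_v[:, 2] = z_2; J_ω[:, 2] = (0,0,0)
entry J[1][2] = -0.5000

-0.500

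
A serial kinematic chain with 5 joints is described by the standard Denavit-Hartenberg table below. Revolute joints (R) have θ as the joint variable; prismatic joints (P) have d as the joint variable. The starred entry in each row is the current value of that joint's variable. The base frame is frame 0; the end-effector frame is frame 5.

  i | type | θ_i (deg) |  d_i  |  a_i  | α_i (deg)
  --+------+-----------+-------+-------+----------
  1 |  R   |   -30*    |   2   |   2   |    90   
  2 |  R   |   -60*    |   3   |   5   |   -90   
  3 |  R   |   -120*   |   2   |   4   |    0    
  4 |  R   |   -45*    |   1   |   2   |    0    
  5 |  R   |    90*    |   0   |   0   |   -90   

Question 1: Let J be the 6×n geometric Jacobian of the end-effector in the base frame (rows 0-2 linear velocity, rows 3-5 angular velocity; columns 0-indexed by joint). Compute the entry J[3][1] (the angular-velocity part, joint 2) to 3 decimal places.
-0.500

axis z_1 = (-0.5000,-0.8660,0.0000); lever o_n−o_1 = (-0.7783,-7.6124,0.5750)
cross product → J_v[:, 1] = (-0.4979,0.2875,3.1322)
J_ω[:, 1] = z_1
entry J[3][1] = -0.5000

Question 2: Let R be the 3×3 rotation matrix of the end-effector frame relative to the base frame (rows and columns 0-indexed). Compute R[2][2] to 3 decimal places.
End-effector z-axis (col 2 of R) = (0.5477,-0.0173,-0.8365)
R[2][2] = -0.8365

-0.837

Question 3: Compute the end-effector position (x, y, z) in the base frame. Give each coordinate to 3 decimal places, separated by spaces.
after link 1: o_1 = (1.7321, -1.0000, 2.0000)
after link 2: o_2 = (2.3971, -4.8481, -2.3301)
after link 3: o_3 = (1.2990, -8.2141, 0.4019)
after link 4: o_4 = (0.9537, -8.6124, 2.5750)
after link 5: o_5 = (0.9537, -8.6124, 2.5750)

0.954 -8.612 2.575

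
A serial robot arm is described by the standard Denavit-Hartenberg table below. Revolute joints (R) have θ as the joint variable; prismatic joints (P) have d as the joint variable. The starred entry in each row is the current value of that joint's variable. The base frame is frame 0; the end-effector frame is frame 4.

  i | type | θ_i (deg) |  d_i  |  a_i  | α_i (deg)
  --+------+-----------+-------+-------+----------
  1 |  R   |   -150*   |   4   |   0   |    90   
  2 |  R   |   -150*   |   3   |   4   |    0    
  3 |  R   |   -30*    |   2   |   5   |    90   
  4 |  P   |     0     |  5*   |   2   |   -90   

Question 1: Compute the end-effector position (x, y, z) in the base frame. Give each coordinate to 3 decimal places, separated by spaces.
6.562 9.562 7.000

after link 1: o_1 = (0.0000, 0.0000, 4.0000)
after link 2: o_2 = (1.5000, 4.3301, 2.0000)
after link 3: o_3 = (4.8301, 8.5622, 2.0000)
after link 4: o_4 = (6.5622, 9.5622, 7.0000)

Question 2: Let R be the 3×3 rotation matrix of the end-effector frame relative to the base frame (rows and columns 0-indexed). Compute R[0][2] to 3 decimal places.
End-effector z-axis (col 2 of R) = (-0.5000,0.8660,0.0000)
R[0][2] = -0.5000

-0.500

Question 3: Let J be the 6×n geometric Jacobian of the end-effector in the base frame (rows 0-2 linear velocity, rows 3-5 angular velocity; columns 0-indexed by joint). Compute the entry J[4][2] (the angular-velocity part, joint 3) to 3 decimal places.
axis z_2 = (-0.5000,0.8660,0.0000); lever o_n−o_2 = (5.0622,5.2321,5.0000)
cross product → J_v[:, 2] = (4.3301,2.5000,-7.0000)
J_ω[:, 2] = z_2
entry J[4][2] = 0.8660

0.866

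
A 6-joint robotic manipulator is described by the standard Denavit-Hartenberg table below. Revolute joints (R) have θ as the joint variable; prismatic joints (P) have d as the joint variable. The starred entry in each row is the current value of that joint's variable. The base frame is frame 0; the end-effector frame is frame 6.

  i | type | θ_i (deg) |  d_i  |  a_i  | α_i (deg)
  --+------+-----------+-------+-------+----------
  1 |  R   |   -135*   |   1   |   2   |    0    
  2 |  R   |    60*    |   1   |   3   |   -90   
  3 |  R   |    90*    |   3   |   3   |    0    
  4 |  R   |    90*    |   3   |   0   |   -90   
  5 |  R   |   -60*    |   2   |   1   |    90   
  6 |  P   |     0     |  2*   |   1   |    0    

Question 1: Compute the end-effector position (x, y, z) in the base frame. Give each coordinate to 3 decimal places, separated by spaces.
after link 1: o_1 = (-1.4142, -1.4142, 1.0000)
after link 2: o_2 = (-0.6378, -4.3120, 2.0000)
after link 3: o_3 = (2.2600, -3.5355, -1.0000)
after link 4: o_4 = (5.1578, -2.7591, -1.0000)
after link 5: o_5 = (5.8649, -2.0520, 1.0000)
after link 6: o_6 = (7.9862, -2.7591, 1.0000)

7.986 -2.759 1.000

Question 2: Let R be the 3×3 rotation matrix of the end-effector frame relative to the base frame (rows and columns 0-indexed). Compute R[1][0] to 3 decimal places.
0.707

End-effector x-axis (col 0 of R) = (0.7071,0.7071,-0.0000)
R[1][0] = 0.7071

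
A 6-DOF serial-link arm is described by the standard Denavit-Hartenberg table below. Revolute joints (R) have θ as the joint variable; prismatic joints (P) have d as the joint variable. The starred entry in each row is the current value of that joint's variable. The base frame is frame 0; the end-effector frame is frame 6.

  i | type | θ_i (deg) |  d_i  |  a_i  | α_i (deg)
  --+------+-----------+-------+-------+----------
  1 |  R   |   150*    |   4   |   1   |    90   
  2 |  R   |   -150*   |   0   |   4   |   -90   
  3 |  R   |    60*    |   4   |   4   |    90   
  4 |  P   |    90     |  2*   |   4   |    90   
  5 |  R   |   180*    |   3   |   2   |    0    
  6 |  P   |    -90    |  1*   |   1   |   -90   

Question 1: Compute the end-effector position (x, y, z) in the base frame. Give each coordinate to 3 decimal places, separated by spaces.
after link 1: o_1 = (-0.8660, 0.5000, 4.0000)
after link 2: o_2 = (2.1340, -1.2321, 2.0000)
after link 3: o_3 = (0.1699, -4.0981, -2.4641)
after link 4: o_4 = (0.2369, -2.9821, -6.7942)
after link 5: o_5 = (0.9288, -6.3816, -5.8122)
after link 6: o_6 = (1.7704, -7.2901, -6.4952)

1.770 -7.290 -6.495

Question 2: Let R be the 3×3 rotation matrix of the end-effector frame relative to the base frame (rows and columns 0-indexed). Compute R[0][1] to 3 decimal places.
End-effector y-axis (col 1 of R) = (0.0580,0.9665,0.2500)
R[0][1] = 0.0580

0.058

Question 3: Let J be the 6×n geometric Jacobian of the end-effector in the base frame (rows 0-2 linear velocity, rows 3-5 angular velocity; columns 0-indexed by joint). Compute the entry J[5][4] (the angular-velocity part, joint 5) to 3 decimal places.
axis z_4 = (-0.0580,-0.9665,-0.2500); lever o_n−o_4 = (1.5335,-4.3080,0.2990)
cross product → J_v[:, 4] = (-1.3660,-0.3660,1.7321)
J_ω[:, 4] = z_4
entry J[5][4] = -0.2500

-0.250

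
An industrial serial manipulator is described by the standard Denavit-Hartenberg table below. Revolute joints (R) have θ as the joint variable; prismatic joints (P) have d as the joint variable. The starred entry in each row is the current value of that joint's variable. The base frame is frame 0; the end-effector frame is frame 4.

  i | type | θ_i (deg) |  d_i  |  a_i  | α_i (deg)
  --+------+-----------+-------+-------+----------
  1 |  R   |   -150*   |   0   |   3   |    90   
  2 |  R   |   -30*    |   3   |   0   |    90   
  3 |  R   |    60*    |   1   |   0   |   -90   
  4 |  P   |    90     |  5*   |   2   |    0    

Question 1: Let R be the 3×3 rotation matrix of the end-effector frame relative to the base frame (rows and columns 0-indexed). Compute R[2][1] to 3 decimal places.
End-effector y-axis (col 1 of R) = (0.8080,-0.5335,0.2500)
R[2][1] = 0.2500

0.250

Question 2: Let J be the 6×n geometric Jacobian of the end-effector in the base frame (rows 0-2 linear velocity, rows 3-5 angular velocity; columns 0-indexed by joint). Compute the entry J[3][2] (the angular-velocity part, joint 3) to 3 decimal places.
0.433

axis z_2 = (0.4330,0.2500,-0.8660); lever o_n−o_2 = (1.5646,3.7901,3.0311)
cross product → J_v[:, 2] = (4.0401,-2.6675,1.2500)
J_ω[:, 2] = z_2
entry J[3][2] = 0.4330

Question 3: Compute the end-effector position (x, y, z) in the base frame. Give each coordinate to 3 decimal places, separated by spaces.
after link 1: o_1 = (-2.5981, -1.5000, 0.0000)
after link 2: o_2 = (-4.0981, 1.0981, 0.0000)
after link 3: o_3 = (-3.6651, 1.3481, -0.8660)
after link 4: o_4 = (-2.5335, 4.8881, 3.0311)

-2.533 4.888 3.031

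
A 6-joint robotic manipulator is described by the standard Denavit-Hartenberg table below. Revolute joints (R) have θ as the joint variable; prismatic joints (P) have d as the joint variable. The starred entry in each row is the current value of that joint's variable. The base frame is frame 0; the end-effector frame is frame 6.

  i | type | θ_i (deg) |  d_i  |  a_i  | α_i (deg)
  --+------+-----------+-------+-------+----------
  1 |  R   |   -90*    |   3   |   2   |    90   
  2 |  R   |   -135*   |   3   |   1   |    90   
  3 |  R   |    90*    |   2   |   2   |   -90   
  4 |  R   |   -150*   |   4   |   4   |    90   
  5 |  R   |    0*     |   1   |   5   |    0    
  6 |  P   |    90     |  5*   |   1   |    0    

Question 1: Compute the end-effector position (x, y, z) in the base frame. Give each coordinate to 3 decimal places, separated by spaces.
after link 1: o_1 = (0.0000, -2.0000, 3.0000)
after link 2: o_2 = (-3.0000, -1.2929, 2.2929)
after link 3: o_3 = (-5.0000, 0.1213, 3.7071)
after link 4: o_4 = (-1.5359, -1.2929, 7.9497)
after link 5: o_5 = (3.2942, -0.1375, 9.1051)
after link 6: o_6 = (5.7942, -3.9065, 6.7504)

5.794 -3.906 6.750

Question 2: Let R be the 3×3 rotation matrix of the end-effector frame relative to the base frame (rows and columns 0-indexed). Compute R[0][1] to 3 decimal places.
-0.866

End-effector y-axis (col 1 of R) = (-0.8660,-0.3536,-0.3536)
R[0][1] = -0.8660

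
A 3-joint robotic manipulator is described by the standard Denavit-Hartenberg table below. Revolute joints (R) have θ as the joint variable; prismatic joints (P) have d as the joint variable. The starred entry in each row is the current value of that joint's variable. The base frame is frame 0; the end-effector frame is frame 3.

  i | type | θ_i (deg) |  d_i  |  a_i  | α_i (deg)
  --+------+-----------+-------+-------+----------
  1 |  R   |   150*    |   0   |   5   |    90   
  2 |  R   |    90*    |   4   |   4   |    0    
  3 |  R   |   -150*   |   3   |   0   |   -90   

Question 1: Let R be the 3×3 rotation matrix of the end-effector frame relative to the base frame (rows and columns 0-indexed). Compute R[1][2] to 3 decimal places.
End-effector z-axis (col 2 of R) = (-0.7500,0.4330,0.5000)
R[1][2] = 0.4330

0.433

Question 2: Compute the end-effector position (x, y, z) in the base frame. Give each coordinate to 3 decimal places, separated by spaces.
after link 1: o_1 = (-4.3301, 2.5000, 0.0000)
after link 2: o_2 = (-2.3301, 5.9641, 4.0000)
after link 3: o_3 = (-0.8301, 8.5622, 4.0000)

-0.830 8.562 4.000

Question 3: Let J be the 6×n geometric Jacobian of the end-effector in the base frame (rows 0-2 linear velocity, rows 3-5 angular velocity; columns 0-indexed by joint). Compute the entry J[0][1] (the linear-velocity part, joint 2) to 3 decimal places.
3.464

axis z_1 = (0.5000,0.8660,0.0000); lever o_n−o_1 = (3.5000,6.0622,4.0000)
cross product → J_v[:, 1] = (3.4641,-2.0000,-0.0000)
J_ω[:, 1] = z_1
entry J[0][1] = 3.4641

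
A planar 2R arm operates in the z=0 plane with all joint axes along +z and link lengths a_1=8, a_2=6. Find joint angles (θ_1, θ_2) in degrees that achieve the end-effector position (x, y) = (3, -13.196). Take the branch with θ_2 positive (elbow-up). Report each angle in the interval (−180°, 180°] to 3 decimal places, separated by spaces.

cos θ_2 = (183.1344−8²−6²)/(2·8·6) = 0.8660; θ_2 = 30.0048° (elbow-up)
β = atan2(-13.1960,3.0000) = -77.1920°; ψ = atan2(3.0004,13.1959) = 12.8099°
θ_1 = β − ψ = -90.0019°

-90.002 30.005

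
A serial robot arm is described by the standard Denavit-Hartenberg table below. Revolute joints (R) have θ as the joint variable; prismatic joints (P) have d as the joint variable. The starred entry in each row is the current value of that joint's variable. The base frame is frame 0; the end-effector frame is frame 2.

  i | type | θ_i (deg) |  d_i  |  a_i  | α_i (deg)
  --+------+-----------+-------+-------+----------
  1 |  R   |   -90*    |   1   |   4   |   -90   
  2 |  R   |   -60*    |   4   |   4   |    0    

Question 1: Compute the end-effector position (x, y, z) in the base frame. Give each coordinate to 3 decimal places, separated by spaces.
4.000 -6.000 4.464

after link 1: o_1 = (0.0000, -4.0000, 1.0000)
after link 2: o_2 = (4.0000, -6.0000, 4.4641)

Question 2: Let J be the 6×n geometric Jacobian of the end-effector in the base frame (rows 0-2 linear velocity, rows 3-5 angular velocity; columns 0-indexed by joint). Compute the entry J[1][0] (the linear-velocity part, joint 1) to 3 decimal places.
axis z_0 = ẑ; lever o_n−o_0 = (4.0000,-6.0000,4.4641)
cross product → J_v[:, 0] = (6.0000,4.0000,-0.0000)
J_ω[:, 0] = z_0
entry J[1][0] = 4.0000

4.000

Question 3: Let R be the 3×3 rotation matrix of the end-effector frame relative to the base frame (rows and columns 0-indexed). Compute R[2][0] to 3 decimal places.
0.866

End-effector x-axis (col 0 of R) = (-0.0000,-0.5000,0.8660)
R[2][0] = 0.8660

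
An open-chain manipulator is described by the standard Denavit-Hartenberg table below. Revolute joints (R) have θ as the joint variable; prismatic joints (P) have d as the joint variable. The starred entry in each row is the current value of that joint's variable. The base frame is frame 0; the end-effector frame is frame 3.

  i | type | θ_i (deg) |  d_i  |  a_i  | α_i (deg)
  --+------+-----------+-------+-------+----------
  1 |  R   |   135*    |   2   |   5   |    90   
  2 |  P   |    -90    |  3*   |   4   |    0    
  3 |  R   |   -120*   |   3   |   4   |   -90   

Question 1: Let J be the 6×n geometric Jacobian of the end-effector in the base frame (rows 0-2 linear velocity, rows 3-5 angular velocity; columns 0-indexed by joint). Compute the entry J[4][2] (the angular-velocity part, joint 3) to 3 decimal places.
axis z_2 = (0.7071,0.7071,0.0000); lever o_n−o_2 = (4.5708,-0.3282,2.0000)
cross product → J_v[:, 2] = (1.4142,-1.4142,-3.4641)
J_ω[:, 2] = z_2
entry J[4][2] = 0.7071

0.707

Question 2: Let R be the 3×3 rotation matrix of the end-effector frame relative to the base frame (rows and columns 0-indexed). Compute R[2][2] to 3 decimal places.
End-effector z-axis (col 2 of R) = (0.3536,-0.3536,-0.8660)
R[2][2] = -0.8660

-0.866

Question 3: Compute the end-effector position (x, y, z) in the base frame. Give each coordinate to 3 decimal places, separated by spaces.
3.157 5.329 -0.000

after link 1: o_1 = (-3.5355, 3.5355, 2.0000)
after link 2: o_2 = (-1.4142, 5.6569, -2.0000)
after link 3: o_3 = (3.1566, 5.3287, -0.0000)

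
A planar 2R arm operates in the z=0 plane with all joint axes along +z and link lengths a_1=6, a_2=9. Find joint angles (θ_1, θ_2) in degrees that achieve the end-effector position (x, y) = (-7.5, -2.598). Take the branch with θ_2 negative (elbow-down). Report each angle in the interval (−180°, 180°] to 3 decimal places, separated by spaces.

-81.787 -120.000

cos θ_2 = (62.9996−6²−9²)/(2·6·9) = -0.5000; θ_2 = -120.0002° (elbow-down)
β = atan2(-2.5980,-7.5000) = -160.8939°; ψ = atan2(-7.7942,1.5000) = -79.1068°
θ_1 = β − ψ = -81.7871°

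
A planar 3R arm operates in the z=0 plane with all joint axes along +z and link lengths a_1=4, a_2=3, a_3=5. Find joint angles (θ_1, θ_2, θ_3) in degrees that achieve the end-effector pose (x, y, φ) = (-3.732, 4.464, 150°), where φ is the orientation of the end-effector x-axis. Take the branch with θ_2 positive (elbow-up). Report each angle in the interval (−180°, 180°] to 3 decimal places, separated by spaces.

wrist centre = target − a_3·(cos φ, sin φ) = (0.5981, 1.9640)
cos θ_2 = (4.2151−4²−3²)/(2·4·3) = -0.8660; θ_2 = 150.0016° (elbow-up)
β = atan2(1.9640,0.5981) = 73.0621°; ψ = atan2(1.4999,1.4019) = 46.9352°
θ_1 = β − ψ = 26.1270°
θ_3 = φ − θ_1 − θ_2 = -26.1286° (wrapped to (-180°,180°])

26.127 150.002 -26.129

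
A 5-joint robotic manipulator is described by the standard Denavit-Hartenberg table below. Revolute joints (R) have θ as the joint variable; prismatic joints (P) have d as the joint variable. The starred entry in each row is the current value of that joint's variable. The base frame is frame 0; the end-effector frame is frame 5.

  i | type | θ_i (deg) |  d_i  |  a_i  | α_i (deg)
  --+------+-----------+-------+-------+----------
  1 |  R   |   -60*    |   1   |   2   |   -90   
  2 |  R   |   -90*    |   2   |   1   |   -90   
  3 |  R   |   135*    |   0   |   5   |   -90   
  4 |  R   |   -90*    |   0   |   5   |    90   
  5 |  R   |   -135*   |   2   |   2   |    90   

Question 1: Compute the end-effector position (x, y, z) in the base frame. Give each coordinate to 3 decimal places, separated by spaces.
after link 1: o_1 = (1.0000, -1.7321, 1.0000)
after link 2: o_2 = (2.7321, -0.7321, 2.0000)
after link 3: o_3 = (-0.3298, -2.4998, -1.5355)
after link 4: o_4 = (2.1702, -6.8299, -1.5355)
after link 5: o_5 = (1.8218, -5.3981, 0.8787)

1.822 -5.398 0.879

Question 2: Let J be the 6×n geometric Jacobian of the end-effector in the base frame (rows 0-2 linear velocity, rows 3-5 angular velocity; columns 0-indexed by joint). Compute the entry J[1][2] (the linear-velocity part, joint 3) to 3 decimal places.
0.561

axis z_2 = (0.5000,-0.8660,-0.0000); lever o_n−o_2 = (-0.9102,-4.6660,-1.1213)
cross product → J_v[:, 2] = (0.9711,0.5607,-3.1213)
J_ω[:, 2] = z_2
entry J[1][2] = 0.5607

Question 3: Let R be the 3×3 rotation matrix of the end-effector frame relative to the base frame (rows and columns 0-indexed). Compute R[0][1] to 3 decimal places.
0.612

End-effector y-axis (col 1 of R) = (0.6124,0.3536,0.7071)
R[0][1] = 0.6124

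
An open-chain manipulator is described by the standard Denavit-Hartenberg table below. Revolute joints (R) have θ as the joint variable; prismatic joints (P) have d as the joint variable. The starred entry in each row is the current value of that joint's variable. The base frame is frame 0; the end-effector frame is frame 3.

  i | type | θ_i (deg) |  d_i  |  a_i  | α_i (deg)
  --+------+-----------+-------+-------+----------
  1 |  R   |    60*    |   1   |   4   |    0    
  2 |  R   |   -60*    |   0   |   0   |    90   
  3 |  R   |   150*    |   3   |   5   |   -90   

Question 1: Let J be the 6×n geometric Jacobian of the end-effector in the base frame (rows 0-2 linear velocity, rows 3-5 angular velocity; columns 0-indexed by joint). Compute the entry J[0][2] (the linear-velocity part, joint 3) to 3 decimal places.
-2.500

axis z_2 = (0.0000,-1.0000,0.0000); lever o_n−o_2 = (-4.3301,-3.0000,2.5000)
cross product → J_v[:, 2] = (-2.5000,-0.0000,-4.3301)
J_ω[:, 2] = z_2
entry J[0][2] = -2.5000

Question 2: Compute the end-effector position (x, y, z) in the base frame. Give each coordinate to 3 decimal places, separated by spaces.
-2.330 0.464 3.500

after link 1: o_1 = (2.0000, 3.4641, 1.0000)
after link 2: o_2 = (2.0000, 3.4641, 1.0000)
after link 3: o_3 = (-2.3301, 0.4641, 3.5000)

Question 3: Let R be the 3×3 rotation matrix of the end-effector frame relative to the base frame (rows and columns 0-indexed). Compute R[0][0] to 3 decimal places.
End-effector x-axis (col 0 of R) = (-0.8660,0.0000,0.5000)
R[0][0] = -0.8660

-0.866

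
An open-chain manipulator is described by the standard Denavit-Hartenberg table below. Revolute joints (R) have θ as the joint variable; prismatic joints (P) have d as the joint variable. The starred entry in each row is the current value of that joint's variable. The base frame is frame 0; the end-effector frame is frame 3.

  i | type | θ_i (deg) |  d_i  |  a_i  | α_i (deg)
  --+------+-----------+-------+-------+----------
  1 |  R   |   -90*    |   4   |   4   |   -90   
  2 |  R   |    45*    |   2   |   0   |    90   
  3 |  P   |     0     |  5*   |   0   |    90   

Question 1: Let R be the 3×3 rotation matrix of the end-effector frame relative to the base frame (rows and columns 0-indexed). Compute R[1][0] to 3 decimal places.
End-effector x-axis (col 0 of R) = (0.0000,-0.7071,-0.7071)
R[1][0] = -0.7071

-0.707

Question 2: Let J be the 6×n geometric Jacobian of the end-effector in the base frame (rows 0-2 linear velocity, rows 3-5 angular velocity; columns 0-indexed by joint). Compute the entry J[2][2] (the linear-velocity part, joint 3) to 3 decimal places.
0.707

prismatic axis z_2 = (0.0000,-0.7071,0.7071)
J_v[:, 2] = z_2; J_ω[:, 2] = (0,0,0)
entry J[2][2] = 0.7071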